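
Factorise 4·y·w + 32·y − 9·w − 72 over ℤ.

(4·y − 9)·(w + 8)

Group as (4·y·w + 32·y) + (−9·w − 72) = 4·y·(w + 8) − 9·(w + 8).
Both groups share the factor (w + 8).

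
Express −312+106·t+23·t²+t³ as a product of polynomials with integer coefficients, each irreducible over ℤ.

(t+12)·(t+13)·(t−2)

Trying the rational-root candidates, t = 2 is a root, so (t−2) divides it; the quotient is t²+25·t+156.
The remaining quadratic factors as (t+13)(t+12).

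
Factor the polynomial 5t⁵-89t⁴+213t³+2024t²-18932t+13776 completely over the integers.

Among the possible rational roots, t = 14 is a root, so (t-14) divides it; the quotient is 5t⁴-19t³-53t²+1282t-984.
Next, t = 4/5 is a root, so (5t-4) divides it; the quotient is t³-3t²-13t+246.
Then t = -6 is a root, so (t+6) is a factor; dividing leaves t²-9t+41.
The quadratic t²-9t+41 has discriminant -83 < 0 and is irreducible over ℤ.

(5t-4)(t+6)(t-14)(t²-9t+41)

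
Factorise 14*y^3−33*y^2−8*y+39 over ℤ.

Among the possible rational roots, y = 13/7 is a root, so (7*y−13) divides it; the quotient is 2*y^2−y−3.
The remaining quadratic factors as (2*y−3)(y+1).

(2*y−3)*(7*y−13)*(y+1)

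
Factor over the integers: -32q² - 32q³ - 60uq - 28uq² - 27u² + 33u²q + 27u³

(u - q - 1)(3u + 4q)(9u + 8q)

Group: 9u(3u² + uq - 3u - 4q² - 4q) + 8q(3u² + uq - 3u - 4q² - 4q); both groups contain (3u² + uq - 3u - 4q² - 4q), so (9u + 8q) is a factor with cofactor 3u² + uq - 3u - 4q² - 4q.
The cofactor groups again: 3u² + uq - 3u - 4q² - 4q = u(3u + 4q) + (-q - 1)(3u + 4q); both groups contain (3u + 4q), giving (u - q - 1)(3u + 4q).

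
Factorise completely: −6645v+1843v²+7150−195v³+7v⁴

Testing divisors of the constant over divisors of the leading coefficient, v = 5 is a root, so (v−5) is a factor; dividing leaves 7v³−160v²+1043v−1430.
Continuing, v = 10 is a root, giving the factor (v−10) and quotient 7v²−90v+143.
The remaining quadratic factors as (7v−13)(v−11).

(7v−13)(v−10)(v−11)(v−5)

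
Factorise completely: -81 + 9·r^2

9·(r + 3)·(r - 3)

Pull out the common factor 9; r^2 - 9 is a difference of squares.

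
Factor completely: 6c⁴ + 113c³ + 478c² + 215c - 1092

(6c - 7)(c + 13)(c + 3)(c + 4)

Testing divisors of the constant over divisors of the leading coefficient, c = -13 is a root, giving the factor (c + 13) and quotient 6c³ + 35c² + 23c - 84.
Then c = 7/6 is a root, so (6c - 7) divides it; the quotient is c² + 7c + 12.
The remaining quadratic factors as (c + 4)(c + 3).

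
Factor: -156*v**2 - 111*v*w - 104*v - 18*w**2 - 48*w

Group: -13*v*(12*v + 3*w + 8) - 6*w*(12*v + 3*w + 8); both groups contain (12*v + 3*w + 8).

-(12*v + 3*w + 8)*(13*v + 6*w)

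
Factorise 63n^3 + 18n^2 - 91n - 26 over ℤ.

(7n + 2)(9n^2 - 13)

Group as (63n^3 - 91n) + (18n^2 - 26) = 7n(9n^2 - 13) + 2(9n^2 - 13).
Both groups share the factor (9n^2 - 13).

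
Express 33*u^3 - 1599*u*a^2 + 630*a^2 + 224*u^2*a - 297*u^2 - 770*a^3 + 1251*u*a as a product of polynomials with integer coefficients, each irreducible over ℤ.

(3*u - 14*a)*(u + 11*a - 9)*(11*u + 5*a)

Group: 3*u*(11*u^2 + 126*u*a - 99*u + 55*a^2 - 45*a) - 14*a*(11*u^2 + 126*u*a - 99*u + 55*a^2 - 45*a); both groups contain (11*u^2 + 126*u*a - 99*u + 55*a^2 - 45*a), so (3*u - 14*a) is a factor with cofactor 11*u^2 + 126*u*a - 99*u + 55*a^2 - 45*a.
The cofactor groups again: 11*u^2 + 126*u*a - 99*u + 55*a^2 - 45*a = 11*u*(u + 11*a - 9) + 5*a*(u + 11*a - 9); both groups contain (u + 11*a - 9), giving (11*u + 5*a)*(u + 11*a - 9).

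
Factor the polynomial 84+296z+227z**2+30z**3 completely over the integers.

By the rational root theorem, z = -6 is a root, giving the factor (z+6) and quotient 30z**2+47z+14.
The remaining quadratic factors as (6z+7)(5z+2).

(5z+2)(6z+7)(z+6)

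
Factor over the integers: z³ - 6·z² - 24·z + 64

By the rational root theorem, z = 2 is a root, so (z - 2) is a factor; dividing leaves z² - 4·z - 32.
The remaining quadratic factors as (z - 8)(z + 4).

(z + 4)·(z - 2)·(z - 8)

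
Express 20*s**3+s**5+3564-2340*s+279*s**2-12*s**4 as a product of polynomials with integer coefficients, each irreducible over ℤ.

By the rational root theorem, s = 2 is a root, so (s-2) divides it; the quotient is s**4-10*s**3+279*s-1782.
Continuing, s = -6 is a root, giving the factor (s+6) and quotient s**3-16*s**2+96*s-297.
Then s = 9 is a root, giving the factor (s-9) and quotient s**2-7*s+33.
The quadratic s**2-7*s+33 has discriminant -83 < 0 and is irreducible over ℤ.

(s+6)*(s-2)*(s-9)*(s**2-7*s+33)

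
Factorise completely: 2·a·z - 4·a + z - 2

(2·a + 1)·(z - 2)

Group as (2·a·z - 4·a) + (z - 2) = 2·a·(z - 2) + (z - 2).
Both groups share the factor (z - 2).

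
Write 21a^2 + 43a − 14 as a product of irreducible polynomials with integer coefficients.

Need a pair with product 21·(−14) = −294 and sum 43: that's 49 and −6.
Split the middle term: 21a^2 + 49a − 6a − 14 = 7a(3a + 7) − 2(3a + 7).

(3a + 7)(7a − 2)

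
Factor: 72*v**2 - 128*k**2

Pull out the common factor 8; 9*v**2 - 16*k**2 is a difference of squares.

8*(3*v - 4*k)*(3*v + 4*k)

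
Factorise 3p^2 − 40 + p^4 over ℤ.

Substitute u = p^2 to get a quadratic in u, then factor.
p^2 − 5 is irreducible over ℤ (5 is not a perfect square).
p^2 + 8 is irreducible over ℤ (always positive, so no real roots).

(p^2 + 8)(p^2 − 5)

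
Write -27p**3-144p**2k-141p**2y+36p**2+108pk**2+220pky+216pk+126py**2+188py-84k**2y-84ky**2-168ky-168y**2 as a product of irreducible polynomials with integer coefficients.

-(3p-2k-4)(p+6k+6y)(9p-7y)

Group: p(-27p**2+18pk+21py+36p-14ky-28y) + (6k+6y)(-27p**2+18pk+21py+36p-14ky-28y); both groups contain (-27p**2+18pk+21py+36p-14ky-28y), so (p+6k+6y) is a factor with cofactor -27p**2+18pk+21py+36p-14ky-28y.
The cofactor groups again: -27p**2+18pk+21py+36p-14ky-28y = -3p(9p-7y) + (2k+4)(9p-7y); both groups contain (9p-7y), giving -(3p-2k-4)(9p-7y).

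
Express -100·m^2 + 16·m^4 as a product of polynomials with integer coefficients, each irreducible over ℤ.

Factor out 4·m^2, leaving 4·m^2 - 25, which is a difference of two squares.

4·m^2·(2·m + 5)·(2·m - 5)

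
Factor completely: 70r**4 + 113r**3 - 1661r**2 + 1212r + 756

(2r - 7)(5r + 2)(7r - 9)(r + 6)

By the rational root theorem, r = 7/2 is a root, so (2r - 7) divides it; the quotient is 35r**3 + 179r**2 - 204r - 108.
Next, r = 9/7 is a root, so (7r - 9) is a factor; dividing leaves 5r**2 + 32r + 12.
The remaining quadratic factors as (r + 6)(5r + 2).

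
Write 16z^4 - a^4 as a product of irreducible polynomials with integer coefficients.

(2z - a)(2z + a)(4z^2 + a^2)

Write as (4z^2)² − (a^2)², then factor 4z^2 - a^2 once more.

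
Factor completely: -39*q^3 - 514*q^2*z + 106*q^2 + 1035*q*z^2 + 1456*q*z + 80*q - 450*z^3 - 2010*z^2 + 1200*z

-(13*q - 15*z + 8)*(3*q - 2*z - 10)*(q + 15*z)

Group: 3*q*(-13*q^2 - 180*q*z - 8*q + 225*z^2 - 120*z) + (-2*z - 10)*(-13*q^2 - 180*q*z - 8*q + 225*z^2 - 120*z); both groups contain (-13*q^2 - 180*q*z - 8*q + 225*z^2 - 120*z), so (3*q - 2*z - 10) is a factor with cofactor -13*q^2 - 180*q*z - 8*q + 225*z^2 - 120*z.
The cofactor groups again: -13*q^2 - 180*q*z - 8*q + 225*z^2 - 120*z = -q*(13*q - 15*z + 8) - 15*z*(13*q - 15*z + 8); both groups contain (13*q - 15*z + 8), giving -(q + 15*z)*(13*q - 15*z + 8).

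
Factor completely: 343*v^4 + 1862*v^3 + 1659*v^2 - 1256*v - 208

Among the possible rational roots, v = 4/7 is a root, giving the factor (7*v - 4) and quotient 49*v^3 + 294*v^2 + 405*v + 52.
Then v = -4 is a root, so (v + 4) divides it; the quotient is 49*v^2 + 98*v + 13.
The remaining quadratic factors as (7*v + 13)(7*v + 1).

(7*v + 1)*(7*v + 13)*(7*v - 4)*(v + 4)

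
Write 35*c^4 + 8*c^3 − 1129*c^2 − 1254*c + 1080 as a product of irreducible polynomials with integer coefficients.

(5*c + 9)*(7*c − 4)*(c + 5)*(c − 6)

Among the possible rational roots, c = 6 is a root, so (c − 6) is a factor; dividing leaves 35*c^3 + 218*c^2 + 179*c − 180.
Continuing, c = −5 is a root, giving the factor (c + 5) and quotient 35*c^2 + 43*c − 36.
The remaining quadratic factors as (5*c + 9)(7*c − 4).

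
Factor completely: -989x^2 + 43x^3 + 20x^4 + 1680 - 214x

(4x - 5)(5x + 7)(x + 8)(x - 6)

Testing divisors of the constant over divisors of the leading coefficient, x = -8 is a root, so (x + 8) is a factor; dividing leaves 20x^3 - 117x^2 - 53x + 210.
Next, x = -7/5 is a root, so (5x + 7) is a factor; dividing leaves 4x^2 - 29x + 30.
The remaining quadratic factors as (4x - 5)(x - 6).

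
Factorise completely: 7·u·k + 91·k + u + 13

(7·k + 1)·(u + 13)

Group as (7·u·k + u) + (91·k + 13) = u·(7·k + 1) + 13·(7·k + 1).
Both groups share the factor (7·k + 1).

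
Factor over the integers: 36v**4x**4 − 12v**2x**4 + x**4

x**4(6v**2 − 1)**2

Pull out the common factor x**4, leaving 36v**4 − 12v**2 + 1.
Recognize a perfect-square trinomial with the parts 1 and 6v**2.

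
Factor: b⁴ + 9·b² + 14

Substitute u = b² to get a quadratic in u, then factor.
b² + 2 is irreducible over ℤ (always positive, so no real roots).
b² + 7 is irreducible over ℤ (always positive, so no real roots).

(b² + 2)·(b² + 7)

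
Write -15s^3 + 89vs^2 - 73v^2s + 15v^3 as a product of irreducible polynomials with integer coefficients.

(v - 3s)(3v - 5s)(5v - s)

Group: 5v(3v^2 - 14vs + 15s^2) - s(3v^2 - 14vs + 15s^2); both groups contain (3v^2 - 14vs + 15s^2), so (5v - s) is a factor with cofactor 3v^2 - 14vs + 15s^2.
The cofactor groups again: 3v^2 - 14vs + 15s^2 = 3v(v - 3s) - 5s(v - 3s); both groups contain (v - 3s), giving (3v - 5s)(v - 3s).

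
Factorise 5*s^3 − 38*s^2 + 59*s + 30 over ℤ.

(5*s + 2)*(s − 3)*(s − 5)

Among the possible rational roots, s = 5 is a root, so (s − 5) is a factor; dividing leaves 5*s^2 − 13*s − 6.
The remaining quadratic factors as (s − 3)(5*s + 2).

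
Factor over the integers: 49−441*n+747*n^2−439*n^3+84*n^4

Among the possible rational roots, n = 1 is a root, giving the factor (n−1) and quotient 84*n^3−355*n^2+392*n−49.
Next, n = 1/7 is a root, so (7*n−1) is a factor; dividing leaves 12*n^2−49*n+49.
The remaining quadratic factors as (4*n−7)(3*n−7).

(3*n−7)*(4*n−7)*(7*n−1)*(n−1)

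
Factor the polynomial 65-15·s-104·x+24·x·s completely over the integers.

(3·s-13)·(8·x-5)

Group as (24·x·s-104·x) + (-15·s+65) = 8·x·(3·s-13) - 5·(3·s-13).
Both groups share the factor (3·s-13).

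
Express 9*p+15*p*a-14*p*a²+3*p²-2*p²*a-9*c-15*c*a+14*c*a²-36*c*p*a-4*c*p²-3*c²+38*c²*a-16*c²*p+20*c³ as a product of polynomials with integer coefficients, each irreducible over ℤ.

Group: c*(20*c²+4*c*p+38*c*a-3*c+2*p*a-3*p+14*a²-15*a-9) - p*(20*c²+4*c*p+38*c*a-3*c+2*p*a-3*p+14*a²-15*a-9); both groups contain (20*c²+4*c*p+38*c*a-3*c+2*p*a-3*p+14*a²-15*a-9), so (c-p) is a factor with cofactor 20*c²+4*c*p+38*c*a-3*c+2*p*a-3*p+14*a²-15*a-9.
The cofactor groups again: 20*c²+4*c*p+38*c*a-3*c+2*p*a-3*p+14*a²-15*a-9 = 4*c*(5*c+p+7*a+3) + (2*a-3)*(5*c+p+7*a+3); both groups contain (5*c+p+7*a+3), giving (4*c+2*a-3)*(5*c+p+7*a+3).

(4*c+2*a-3)*(5*c+p+7*a+3)*(c-p)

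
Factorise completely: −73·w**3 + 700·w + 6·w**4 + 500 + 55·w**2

(6·w + 5)·(w + 2)·(w − 10)·(w − 5)

Trying the rational-root candidates, w = 5 is a root, so (w − 5) divides it; the quotient is 6·w**3 − 43·w**2 − 160·w − 100.
Then w = 10 is a root, giving the factor (w − 10) and quotient 6·w**2 + 17·w + 10.
The remaining quadratic factors as (w + 2)(6·w + 5).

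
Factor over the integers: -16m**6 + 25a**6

Recognize a difference of squares with the parts 5a**3 and 4m**3.

(5a**3 + 4m**3)(5a**3 - 4m**3)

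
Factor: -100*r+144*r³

4*r*(6*r+5)*(6*r-5)

Every term has a factor of 4*r. Then 36*r²-25 = (6*r)² − (5)².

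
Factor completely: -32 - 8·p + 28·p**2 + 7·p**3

(p + 4)·(7·p**2 - 8)

Group as (7·p**3 - 8·p) + (28·p**2 - 32) = p·(7·p**2 - 8) + 4·(7·p**2 - 8).
Both groups share the factor (7·p**2 - 8).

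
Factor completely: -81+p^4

(p+3)·(p-3)·(p^2+9)

Write as (p^2)² − (9)², then factor p^2-9 once more.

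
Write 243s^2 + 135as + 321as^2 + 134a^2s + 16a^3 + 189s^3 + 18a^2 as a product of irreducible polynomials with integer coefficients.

(2a + 9s)(8a + 7s + 9)(a + 3s)

Group: 2a(8a^2 + 31as + 9a + 21s^2 + 27s) + 9s(8a^2 + 31as + 9a + 21s^2 + 27s); both groups contain (8a^2 + 31as + 9a + 21s^2 + 27s), so (2a + 9s) is a factor with cofactor 8a^2 + 31as + 9a + 21s^2 + 27s.
The cofactor groups again: 8a^2 + 31as + 9a + 21s^2 + 27s = 8a(a + 3s) + (7s + 9)(a + 3s); both groups contain (a + 3s), giving (8a + 7s + 9)(a + 3s).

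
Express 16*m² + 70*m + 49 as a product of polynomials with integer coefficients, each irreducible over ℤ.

Need a pair with product 16·49 = 784 and sum 70: that's 56 and 14.
Split the middle term: 16*m² + 56*m + 14*m + 49 = 8*m*(2*m + 7) + 7*(2*m + 7).

(2*m + 7)*(8*m + 7)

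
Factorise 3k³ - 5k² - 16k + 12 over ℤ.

(3k - 2)(k + 2)(k - 3)

By the rational root theorem, k = 2/3 is a root, so (3k - 2) divides it; the quotient is k² - k - 6.
The remaining quadratic factors as (k + 2)(k - 3).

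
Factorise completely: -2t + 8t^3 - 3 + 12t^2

Group as (8t^3 - 2t) + (12t^2 - 3) = 2t(4t^2 - 1) + 3(4t^2 - 1).
Both groups share the factor (4t^2 - 1).

(2t + 1)(2t + 3)(2t - 1)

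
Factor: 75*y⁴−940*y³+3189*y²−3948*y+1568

Trying the rational-root candidates, y = 7/3 is a root, so (3*y−7) divides it; the quotient is 25*y³−255*y²+468*y−224.
Then y = 4/5 is a root, giving the factor (5*y−4) and quotient 5*y²−47*y+56.
The remaining quadratic factors as (y−8)(5*y−7).

(3*y−7)*(5*y−4)*(5*y−7)*(y−8)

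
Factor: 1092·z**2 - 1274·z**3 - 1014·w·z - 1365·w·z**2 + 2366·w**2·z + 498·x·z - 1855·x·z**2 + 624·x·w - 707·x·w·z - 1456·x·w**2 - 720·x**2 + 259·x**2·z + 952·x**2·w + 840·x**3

(15·x - 13·w + 14·z)·(7·x + 14·w + 7·z - 6)·(8·x - 13·z)

Group: 8·x·(105·x**2 + 119·x·w + 203·x·z - 90·x - 182·w**2 + 105·w·z + 78·w + 98·z**2 - 84·z) - 13·z·(105·x**2 + 119·x·w + 203·x·z - 90·x - 182·w**2 + 105·w·z + 78·w + 98·z**2 - 84·z); both groups contain (105·x**2 + 119·x·w + 203·x·z - 90·x - 182·w**2 + 105·w·z + 78·w + 98·z**2 - 84·z), so (8·x - 13·z) is a factor with cofactor 105·x**2 + 119·x·w + 203·x·z - 90·x - 182·w**2 + 105·w·z + 78·w + 98·z**2 - 84·z.
The cofactor groups again: 105·x**2 + 119·x·w + 203·x·z - 90·x - 182·w**2 + 105·w·z + 78·w + 98·z**2 - 84·z = 7·x·(15·x - 13·w + 14·z) + (14·w + 7·z - 6)·(15·x - 13·w + 14·z); both groups contain (15·x - 13·w + 14·z), giving (7·x + 14·w + 7·z - 6)·(15·x - 13·w + 14·z).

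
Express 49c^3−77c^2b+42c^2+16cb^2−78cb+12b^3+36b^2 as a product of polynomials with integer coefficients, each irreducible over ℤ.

(7c−6b)(c−b)(7c+2b+6)

Group: 7c(7c^2−13cb+6b^2) + (2b+6)(7c^2−13cb+6b^2); both groups contain (7c^2−13cb+6b^2), so (7c+2b+6) is a factor with cofactor 7c^2−13cb+6b^2.
The cofactor groups again: 7c^2−13cb+6b^2 = 7c(c−b) − 6b(c−b); both groups contain (c−b), giving (7c−6b)(c−b).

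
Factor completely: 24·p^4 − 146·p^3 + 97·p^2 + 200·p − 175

By the rational root theorem, p = −7/6 is a root, so (6·p + 7) is a factor; dividing leaves 4·p^3 − 29·p^2 + 50·p − 25.
Then p = 1 is a root, so (p − 1) divides it; the quotient is 4·p^2 − 25·p + 25.
The remaining quadratic factors as (4·p − 5)(p − 5).

(4·p − 5)·(6·p + 7)·(p − 1)·(p − 5)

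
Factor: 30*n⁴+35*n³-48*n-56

Group as (30*n⁴-48*n) + (35*n³-56) = 6*n*(5*n³-8) + 7*(5*n³-8).
Both groups share the factor (5*n³-8).

(6*n+7)*(5*n³-8)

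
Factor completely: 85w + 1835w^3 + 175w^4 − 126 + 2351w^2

(5w + 7)(5w − 1)(7w + 2)(w + 9)

Trying the rational-root candidates, w = −7/5 is a root, giving the factor (5w + 7) and quotient 35w^3 + 318w^2 + 25w − 18.
Continuing, w = −2/7 is a root, so (7w + 2) is a factor; dividing leaves 5w^2 + 44w − 9.
The remaining quadratic factors as (w + 9)(5w − 1).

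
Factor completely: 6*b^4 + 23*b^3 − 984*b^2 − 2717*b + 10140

Testing divisors of the constant over divisors of the leading coefficient, b = 12 is a root, so (b − 12) is a factor; dividing leaves 6*b^3 + 95*b^2 + 156*b − 845.
Then b = −5 is a root, giving the factor (b + 5) and quotient 6*b^2 + 65*b − 169.
The remaining quadratic factors as (6*b − 13)(b + 13).

(6*b − 13)*(b + 13)*(b + 5)*(b − 12)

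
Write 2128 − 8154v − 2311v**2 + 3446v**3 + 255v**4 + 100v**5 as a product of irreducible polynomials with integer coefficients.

(4v − 1)(5v + 7)(5v − 8)(v**2 + 3v + 38)

Testing divisors of the constant over divisors of the leading coefficient, v = 8/5 is a root, so (5v − 8) divides it; the quotient is 20v**4 + 83v**3 + 822v**2 + 853v − 266.
Next, v = −7/5 is a root, so (5v + 7) divides it; the quotient is 4v**3 + 11v**2 + 149v − 38.
Next, v = 1/4 is a root, giving the factor (4v − 1) and quotient v**2 + 3v + 38.
The quadratic v**2 + 3v + 38 has discriminant −143 < 0 and is irreducible over ℤ.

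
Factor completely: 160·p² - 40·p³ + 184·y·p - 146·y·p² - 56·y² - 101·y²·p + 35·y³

(y - 4·p)·(5·y + 2·p - 8)·(7·y + 5·p)

Group: y·(35·y² + 39·y·p - 56·y + 10·p² - 40·p) - 4·p·(35·y² + 39·y·p - 56·y + 10·p² - 40·p); both groups contain (35·y² + 39·y·p - 56·y + 10·p² - 40·p), so (y - 4·p) is a factor with cofactor 35·y² + 39·y·p - 56·y + 10·p² - 40·p.
The cofactor groups again: 35·y² + 39·y·p - 56·y + 10·p² - 40·p = 7·y·(5·y + 2·p - 8) + 5·p·(5·y + 2·p - 8); both groups contain (5·y + 2·p - 8), giving (7·y + 5·p)·(5·y + 2·p - 8).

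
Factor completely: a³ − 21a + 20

(a + 5)(a − 1)(a − 4)

Trying the rational-root candidates, a = 1 is a root, so (a − 1) divides it; the quotient is a² + a − 20.
The remaining quadratic factors as (a − 4)(a + 5).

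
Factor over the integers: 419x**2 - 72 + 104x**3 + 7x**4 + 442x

(7x - 1)(x + 2)(x + 4)(x + 9)

Trying the rational-root candidates, x = 1/7 is a root, so (7x - 1) is a factor; dividing leaves x**3 + 15x**2 + 62x + 72.
Continuing, x = -9 is a root, giving the factor (x + 9) and quotient x**2 + 6x + 8.
The remaining quadratic factors as (x + 2)(x + 4).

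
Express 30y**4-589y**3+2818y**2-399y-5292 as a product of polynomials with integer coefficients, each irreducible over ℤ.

(5y-9)(6y+7)(y-12)(y-7)

Trying the rational-root candidates, y = 12 is a root, giving the factor (y-12) and quotient 30y**3-229y**2+70y+441.
Next, y = 7 is a root, giving the factor (y-7) and quotient 30y**2-19y-63.
The remaining quadratic factors as (5y-9)(6y+7).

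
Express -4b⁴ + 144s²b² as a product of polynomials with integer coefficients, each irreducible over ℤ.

Factor out 4b², leaving 36s² - b², which is a difference of two squares.

4b²(6s - b)(6s + b)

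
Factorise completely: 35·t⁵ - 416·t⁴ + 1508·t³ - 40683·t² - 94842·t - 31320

(5·t + 2)·(7·t + 12)·(t - 15)·(t² + t + 87)

By the rational root theorem, t = 15 is a root, so (t - 15) is a factor; dividing leaves 35·t⁴ + 109·t³ + 3143·t² + 6462·t + 2088.
Continuing, t = -2/5 is a root, so (5·t + 2) is a factor; dividing leaves 7·t³ + 19·t² + 621·t + 1044.
Next, t = -12/7 is a root, giving the factor (7·t + 12) and quotient t² + t + 87.
The quadratic t² + t + 87 has discriminant -347 < 0 and is irreducible over ℤ.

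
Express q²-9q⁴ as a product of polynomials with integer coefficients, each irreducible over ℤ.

Factor out q² first: what remains is -9q²+1.
Recognize a difference of squares with the parts 1 and 3q.

-q²(3q+1)(3q-1)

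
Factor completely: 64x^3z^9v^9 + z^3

z^3(4xz^2v^3 + 1)(16x^2z^4v^6 − 4xz^2v^3 + 1)

Factor out z^3 first: what remains is 64x^3z^6v^9 + 1.
Recognize a sum of cubes with the parts 1 and 4xz^2v^3.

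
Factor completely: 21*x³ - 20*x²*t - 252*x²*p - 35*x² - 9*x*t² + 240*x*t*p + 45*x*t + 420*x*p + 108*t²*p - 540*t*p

(x - 12*p)*(7*x - 9*t)*(3*x + t - 5)

Group: 7*x*(3*x² + x*t - 36*x*p - 5*x - 12*t*p + 60*p) - 9*t*(3*x² + x*t - 36*x*p - 5*x - 12*t*p + 60*p); both groups contain (3*x² + x*t - 36*x*p - 5*x - 12*t*p + 60*p), so (7*x - 9*t) is a factor with cofactor 3*x² + x*t - 36*x*p - 5*x - 12*t*p + 60*p.
The cofactor groups again: 3*x² + x*t - 36*x*p - 5*x - 12*t*p + 60*p = x*(3*x + t - 5) - 12*p*(3*x + t - 5); both groups contain (3*x + t - 5), giving (x - 12*p)*(3*x + t - 5).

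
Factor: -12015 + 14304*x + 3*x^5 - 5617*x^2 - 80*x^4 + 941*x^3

(3*x - 5)*(x - 3)*(x - 9)*(x^2 - 13*x + 89)

Testing divisors of the constant over divisors of the leading coefficient, x = 9 is a root, so (x - 9) is a factor; dividing leaves 3*x^4 - 53*x^3 + 464*x^2 - 1441*x + 1335.
Then x = 5/3 is a root, so (3*x - 5) divides it; the quotient is x^3 - 16*x^2 + 128*x - 267.
Then x = 3 is a root, so (x - 3) is a factor; dividing leaves x^2 - 13*x + 89.
The quadratic x^2 - 13*x + 89 has discriminant -187 < 0 and is irreducible over ℤ.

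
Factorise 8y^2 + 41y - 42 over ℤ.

Need a pair with product 8·(-42) = -336 and sum 41: that's 48 and -7.
Split the middle term: 8y^2 + 48y - 7y - 42 = 8y(y + 6) - 7(y + 6).

(8y - 7)(y + 6)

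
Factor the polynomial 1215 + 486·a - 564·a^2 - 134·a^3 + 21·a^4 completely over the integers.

By the rational root theorem, a = -3 is a root, so (a + 3) is a factor; dividing leaves 21·a^3 - 197·a^2 + 27·a + 405.
Continuing, a = 5/3 is a root, giving the factor (3·a - 5) and quotient 7·a^2 - 54·a - 81.
The remaining quadratic factors as (a - 9)(7·a + 9).

(3·a - 5)·(7·a + 9)·(a + 3)·(a - 9)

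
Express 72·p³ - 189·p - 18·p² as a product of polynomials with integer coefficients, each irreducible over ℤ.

9·p·(2·p + 3)·(4·p - 7)

Pull out the common factor 9·p, then factor the remaining trinomial.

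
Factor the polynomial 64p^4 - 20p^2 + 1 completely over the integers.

(2p + 1)(2p - 1)(4p + 1)(4p - 1)

Testing divisors of the constant over divisors of the leading coefficient, p = 1/4 is a root, so (4p - 1) divides it; the quotient is 16p^3 + 4p^2 - 4p - 1.
Next, p = -1/4 is a root, giving the factor (4p + 1) and quotient 4p^2 - 1.
The remaining quadratic factors as (2p + 1)(2p - 1).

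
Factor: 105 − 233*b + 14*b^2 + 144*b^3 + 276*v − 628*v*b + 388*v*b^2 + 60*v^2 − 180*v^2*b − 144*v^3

Group: 6*v*(−24*v^2 − 62*v*b + 30*v − 18*b^2 − 13*b + 21) + (−8*b + 5)*(−24*v^2 − 62*v*b + 30*v − 18*b^2 − 13*b + 21); both groups contain (−24*v^2 − 62*v*b + 30*v − 18*b^2 − 13*b + 21), so (6*v − 8*b + 5) is a factor with cofactor −24*v^2 − 62*v*b + 30*v − 18*b^2 − 13*b + 21.
The cofactor groups again: −24*v^2 − 62*v*b + 30*v − 18*b^2 − 13*b + 21 = −6*v*(4*v + 9*b − 7) + (−2*b − 3)*(4*v + 9*b − 7); both groups contain (4*v + 9*b − 7), giving −(6*v + 2*b + 3)*(4*v + 9*b − 7).

−(6*v − 8*b + 5)*(6*v + 2*b + 3)*(4*v + 9*b − 7)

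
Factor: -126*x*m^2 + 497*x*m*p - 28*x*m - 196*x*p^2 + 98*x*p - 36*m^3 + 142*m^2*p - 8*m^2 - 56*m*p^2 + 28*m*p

Group: 7*x*(-18*m^2 + 71*m*p - 4*m - 28*p^2 + 14*p) + 2*m*(-18*m^2 + 71*m*p - 4*m - 28*p^2 + 14*p); both groups contain (-18*m^2 + 71*m*p - 4*m - 28*p^2 + 14*p), so (7*x + 2*m) is a factor with cofactor -18*m^2 + 71*m*p - 4*m - 28*p^2 + 14*p.
The cofactor groups again: -18*m^2 + 71*m*p - 4*m - 28*p^2 + 14*p = -2*m*(9*m - 4*p + 2) + 7*p*(9*m - 4*p + 2); both groups contain (9*m - 4*p + 2), giving -(2*m - 7*p)*(9*m - 4*p + 2).

-(7*x + 2*m)*(2*m - 7*p)*(9*m - 4*p + 2)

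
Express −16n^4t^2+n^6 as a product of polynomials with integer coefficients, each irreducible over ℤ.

Factor out n^4 first: what remains is n^2−16t^2.
Recognize a difference of squares with the parts n and 4t.

n^4(n+4t)(n−4t)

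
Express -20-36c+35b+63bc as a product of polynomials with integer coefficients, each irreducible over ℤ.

Group as (63bc+35b) + (-36c-20) = 7b(9c+5) - 4(9c+5).
Both groups share the factor (9c+5).

(7b-4)(9c+5)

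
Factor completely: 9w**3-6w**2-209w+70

Among the possible rational roots, w = 1/3 is a root, so (3w-1) divides it; the quotient is 3w**2-w-70.
The remaining quadratic factors as (3w+14)(w-5).

(3w+14)(3w-1)(w-5)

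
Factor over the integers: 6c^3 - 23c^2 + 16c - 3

By the rational root theorem, c = 1/2 is a root, giving the factor (2c - 1) and quotient 3c^2 - 10c + 3.
The remaining quadratic factors as (3c - 1)(c - 3).

(2c - 1)(3c - 1)(c - 3)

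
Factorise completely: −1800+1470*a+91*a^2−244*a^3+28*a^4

Among the possible rational roots, a = −5/2 is a root, giving the factor (2*a+5) and quotient 14*a^3−157*a^2+438*a−360.
Continuing, a = 12/7 is a root, so (7*a−12) divides it; the quotient is 2*a^2−19*a+30.
The remaining quadratic factors as (2*a−15)(a−2).

(2*a+5)*(2*a−15)*(7*a−12)*(a−2)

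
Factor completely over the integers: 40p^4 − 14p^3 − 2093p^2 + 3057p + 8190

(2p + 15)(4p − 13)(5p + 7)(p − 6)

By the rational root theorem, p = −15/2 is a root, giving the factor (2p + 15) and quotient 20p^3 − 157p^2 + 131p + 546.
Next, p = 6 is a root, so (p − 6) is a factor; dividing leaves 20p^2 − 37p − 91.
The remaining quadratic factors as (5p + 7)(4p − 13).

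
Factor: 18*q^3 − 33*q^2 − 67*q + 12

Trying the rational-root candidates, q = 1/6 is a root, so (6*q − 1) is a factor; dividing leaves 3*q^2 − 5*q − 12.
The remaining quadratic factors as (3*q + 4)(q − 3).

(3*q + 4)*(6*q − 1)*(q − 3)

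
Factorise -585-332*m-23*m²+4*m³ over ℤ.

(4*m+9)*(m+5)*(m-13)

Among the possible rational roots, m = -5 is a root, giving the factor (m+5) and quotient 4*m²-43*m-117.
The remaining quadratic factors as (m-13)(4*m+9).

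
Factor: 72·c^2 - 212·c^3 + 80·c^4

Pull out the common factor 4·c^2, then factor the remaining trinomial.

4·c^2·(4·c - 9)·(5·c - 2)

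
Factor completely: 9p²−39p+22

(3p−11)(3p−2)

Need a pair with product 9·22 = 198 and sum −39: that's −6 and −33.
Split the middle term: 9p²−6p − 33p+22 = 3p(3p−2) − 11(3p−2).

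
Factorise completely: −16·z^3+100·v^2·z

4·z·(5·v+2·z)·(5·v−2·z)

Pull out the common factor 4·z; 25·v^2−4·z^2 is a difference of squares.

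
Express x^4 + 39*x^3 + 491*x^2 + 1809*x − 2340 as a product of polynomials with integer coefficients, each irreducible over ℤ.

Testing divisors of the constant over divisors of the leading coefficient, x = −15 is a root, so (x + 15) is a factor; dividing leaves x^3 + 24*x^2 + 131*x − 156.
Then x = −13 is a root, so (x + 13) divides it; the quotient is x^2 + 11*x − 12.
The remaining quadratic factors as (x − 1)(x + 12).

(x + 12)*(x + 13)*(x + 15)*(x − 1)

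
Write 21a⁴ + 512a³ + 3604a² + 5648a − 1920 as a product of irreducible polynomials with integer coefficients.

Among the possible rational roots, a = −8/3 is a root, giving the factor (3a + 8) and quotient 7a³ + 152a² + 796a − 240.
Then a = 2/7 is a root, so (7a − 2) divides it; the quotient is a² + 22a + 120.
The remaining quadratic factors as (a + 12)(a + 10).

(3a + 8)(7a − 2)(a + 10)(a + 12)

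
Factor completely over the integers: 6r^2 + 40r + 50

2(3r + 5)(r + 5)

Pull out the common factor 2, then factor the remaining trinomial.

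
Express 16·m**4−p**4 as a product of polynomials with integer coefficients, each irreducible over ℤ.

(2·m+p)·(2·m−p)·(4·m**2+p**2)

(2·m)⁴ − (p)⁴ = ((2·m)² − (p)²)((2·m)² + (p)²); the first factor splits again, the second (4·m**2+p**2) is irreducible.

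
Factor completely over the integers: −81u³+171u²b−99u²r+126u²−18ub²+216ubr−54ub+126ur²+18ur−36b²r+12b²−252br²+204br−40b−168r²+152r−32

Group: 3u(−27u²+57ub+21ur+24u−6b²−42br+20b−28r+16) + (6r−2)(−27u²+57ub+21ur+24u−6b²−42br+20b−28r+16); both groups contain (−27u²+57ub+21ur+24u−6b²−42br+20b−28r+16), so (3u+6r−2) is a factor with cofactor −27u²+57ub+21ur+24u−6b²−42br+20b−28r+16.
The cofactor groups again: −27u²+57ub+21ur+24u−6b²−42br+20b−28r+16 = −9u(3u−6b−4) + (b+7r−4)(3u−6b−4); both groups contain (3u−6b−4), giving −(9u−b−7r+4)(3u−6b−4).

−(3u−6b−4)(9u−b−7r+4)(3u+6r−2)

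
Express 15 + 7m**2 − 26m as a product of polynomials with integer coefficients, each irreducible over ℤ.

(7m − 5)(m − 3)

Need a pair with product 7·15 = 105 and sum −26: that's −21 and −5.
Split the middle term: 7m**2 − 21m − 5m + 15 = 7m(m − 3) − 5(m − 3).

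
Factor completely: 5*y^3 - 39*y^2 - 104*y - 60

(5*y + 6)*(y + 1)*(y - 10)

Testing divisors of the constant over divisors of the leading coefficient, y = -1 is a root, giving the factor (y + 1) and quotient 5*y^2 - 44*y - 60.
The remaining quadratic factors as (y - 10)(5*y + 6).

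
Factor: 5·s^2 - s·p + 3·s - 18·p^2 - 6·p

Group: 5·s·(s - 2·p) + (9·p + 3)·(s - 2·p); both groups contain (s - 2·p).

(s - 2·p)·(5·s + 9·p + 3)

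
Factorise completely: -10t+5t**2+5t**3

Pull out the common factor 5t, then factor the remaining trinomial.

5t(t+2)(t-1)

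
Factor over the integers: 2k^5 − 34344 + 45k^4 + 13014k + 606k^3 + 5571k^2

(2k − 3)(k + 12)(k + 6)(k^2 + 6k + 159)

Trying the rational-root candidates, k = 3/2 is a root, giving the factor (2k − 3) and quotient k^4 + 24k^3 + 339k^2 + 3294k + 11448.
Then k = −6 is a root, so (k + 6) is a factor; dividing leaves k^3 + 18k^2 + 231k + 1908.
Continuing, k = −12 is a root, so (k + 12) divides it; the quotient is k^2 + 6k + 159.
The quadratic k^2 + 6k + 159 has discriminant −600 < 0 and is irreducible over ℤ.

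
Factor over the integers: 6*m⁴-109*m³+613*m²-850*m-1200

By the rational root theorem, m = 5 is a root, so (m-5) divides it; the quotient is 6*m³-79*m²+218*m+240.
Next, m = 8 is a root, so (m-8) is a factor; dividing leaves 6*m²-31*m-30.
The remaining quadratic factors as (m-6)(6*m+5).

(6*m+5)*(m-5)*(m-6)*(m-8)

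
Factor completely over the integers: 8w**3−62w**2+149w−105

(2w−7)(4w−5)(w−3)

Trying the rational-root candidates, w = 5/4 is a root, giving the factor (4w−5) and quotient 2w**2−13w+21.
The remaining quadratic factors as (w−3)(2w−7).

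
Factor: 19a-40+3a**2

Need a pair with product 3·(-40) = -120 and sum 19: that's 24 and -5.
Split the middle term: 3a**2+24a - 5a-40 = 3a(a+8) - 5(a+8).

(3a-5)(a+8)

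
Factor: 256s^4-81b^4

Write as (16s^2)² − (9b^2)², then factor 16s^2-9b^2 once more.

(4s-3b)(4s+3b)(16s^2+9b^2)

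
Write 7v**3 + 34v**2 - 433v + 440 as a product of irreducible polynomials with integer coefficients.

(7v - 8)(v + 11)(v - 5)

By the rational root theorem, v = 5 is a root, so (v - 5) divides it; the quotient is 7v**2 + 69v - 88.
The remaining quadratic factors as (v + 11)(7v - 8).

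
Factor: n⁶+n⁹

n⁶*(n+1)*(n²-n+1)

Factor out n⁶ first: what remains is n³+1.
Recognize a sum of cubes with the parts n and 1.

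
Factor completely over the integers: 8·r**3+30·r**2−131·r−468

Testing divisors of the constant over divisors of the leading coefficient, r = −9/2 is a root, so (2·r+9) is a factor; dividing leaves 4·r**2−3·r−52.
The remaining quadratic factors as (4·r+13)(r−4).

(2·r+9)·(4·r+13)·(r−4)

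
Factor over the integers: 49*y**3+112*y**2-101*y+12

(7*y-1)*(7*y-4)*(y+3)

Among the possible rational roots, y = -3 is a root, so (y+3) divides it; the quotient is 49*y**2-35*y+4.
The remaining quadratic factors as (7*y-1)(7*y-4).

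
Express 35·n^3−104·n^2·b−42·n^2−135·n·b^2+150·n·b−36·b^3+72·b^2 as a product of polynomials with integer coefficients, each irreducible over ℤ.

Group: n·(35·n^2+36·n·b−42·n+9·b^2−18·b) − 4·b·(35·n^2+36·n·b−42·n+9·b^2−18·b); both groups contain (35·n^2+36·n·b−42·n+9·b^2−18·b), so (n−4·b) is a factor with cofactor 35·n^2+36·n·b−42·n+9·b^2−18·b.
The cofactor groups again: 35·n^2+36·n·b−42·n+9·b^2−18·b = 5·n·(7·n+3·b) + (3·b−6)·(7·n+3·b); both groups contain (7·n+3·b), giving (5·n+3·b−6)·(7·n+3·b).

(n−4·b)·(5·n+3·b−6)·(7·n+3·b)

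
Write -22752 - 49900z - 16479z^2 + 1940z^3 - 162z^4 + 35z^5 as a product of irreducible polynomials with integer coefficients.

(5z + 9)(7z + 4)(z - 8)(z^2 + z + 79)

Trying the rational-root candidates, z = -9/5 is a root, so (5z + 9) is a factor; dividing leaves 7z^4 - 45z^3 + 469z^2 - 4140z - 2528.
Next, z = 8 is a root, so (z - 8) is a factor; dividing leaves 7z^3 + 11z^2 + 557z + 316.
Then z = -4/7 is a root, so (7z + 4) divides it; the quotient is z^2 + z + 79.
The quadratic z^2 + z + 79 has discriminant -315 < 0 and is irreducible over ℤ.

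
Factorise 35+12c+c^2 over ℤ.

(c+5)(c+7)

Two integers with product 35 and sum 12 are 7 and 5.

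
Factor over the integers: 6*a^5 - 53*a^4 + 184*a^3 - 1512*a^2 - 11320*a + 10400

Among the possible rational roots, a = -4 is a root, so (a + 4) is a factor; dividing leaves 6*a^4 - 77*a^3 + 492*a^2 - 3480*a + 2600.
Then a = 5/6 is a root, so (6*a - 5) is a factor; dividing leaves a^3 - 12*a^2 + 72*a - 520.
Next, a = 10 is a root, so (a - 10) is a factor; dividing leaves a^2 - 2*a + 52.
The quadratic a^2 - 2*a + 52 has discriminant -204 < 0 and is irreducible over ℤ.

(6*a - 5)*(a + 4)*(a - 10)*(a^2 - 2*a + 52)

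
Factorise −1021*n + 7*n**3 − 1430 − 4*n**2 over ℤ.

(7*n + 10)*(n + 11)*(n − 13)

Among the possible rational roots, n = −11 is a root, giving the factor (n + 11) and quotient 7*n**2 − 81*n − 130.
The remaining quadratic factors as (n − 13)(7*n + 10).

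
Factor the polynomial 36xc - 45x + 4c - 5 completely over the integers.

Group as (36xc - 45x) + (4c - 5) = 9x(4c - 5) + (4c - 5).
Both groups share the factor (4c - 5).

(4c - 5)(9x + 1)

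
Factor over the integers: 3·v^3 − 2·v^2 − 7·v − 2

By the rational root theorem, v = 2 is a root, giving the factor (v − 2) and quotient 3·v^2 + 4·v + 1.
The remaining quadratic factors as (3·v + 1)(v + 1).

(3·v + 1)·(v + 1)·(v − 2)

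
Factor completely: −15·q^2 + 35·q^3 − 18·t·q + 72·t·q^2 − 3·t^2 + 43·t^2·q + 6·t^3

(t + 5·q)·(6·t + 7·q − 3)·(t + q)

Group: t·(6·t^2 + 13·t·q − 3·t + 7·q^2 − 3·q) + 5·q·(6·t^2 + 13·t·q − 3·t + 7·q^2 − 3·q); both groups contain (6·t^2 + 13·t·q − 3·t + 7·q^2 − 3·q), so (t + 5·q) is a factor with cofactor 6·t^2 + 13·t·q − 3·t + 7·q^2 − 3·q.
The cofactor groups again: 6·t^2 + 13·t·q − 3·t + 7·q^2 − 3·q = t·(6·t + 7·q − 3) + q·(6·t + 7·q − 3); both groups contain (6·t + 7·q − 3), giving (t + q)·(6·t + 7·q − 3).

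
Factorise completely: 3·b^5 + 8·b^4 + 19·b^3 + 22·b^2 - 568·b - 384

(3·b + 2)·(b + 4)·(b - 3)·(b^2 + b + 16)

Trying the rational-root candidates, b = 3 is a root, giving the factor (b - 3) and quotient 3·b^4 + 17·b^3 + 70·b^2 + 232·b + 128.
Then b = -4 is a root, giving the factor (b + 4) and quotient 3·b^3 + 5·b^2 + 50·b + 32.
Next, b = -2/3 is a root, so (3·b + 2) is a factor; dividing leaves b^2 + b + 16.
The quadratic b^2 + b + 16 has discriminant -63 < 0 and is irreducible over ℤ.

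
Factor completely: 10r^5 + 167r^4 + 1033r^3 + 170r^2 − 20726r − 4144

(2r − 7)(5r + 1)(r + 8)(r^2 + 12r + 74)

By the rational root theorem, r = 7/2 is a root, giving the factor (2r − 7) and quotient 5r^4 + 101r^3 + 870r^2 + 3130r + 592.
Continuing, r = −1/5 is a root, so (5r + 1) divides it; the quotient is r^3 + 20r^2 + 170r + 592.
Continuing, r = −8 is a root, so (r + 8) divides it; the quotient is r^2 + 12r + 74.
The quadratic r^2 + 12r + 74 has discriminant −152 < 0 and is irreducible over ℤ.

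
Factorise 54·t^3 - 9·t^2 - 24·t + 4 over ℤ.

Group as (54·t^3 - 24·t) + (-9·t^2 + 4) = 6·t·(9·t^2 - 4) - (9·t^2 - 4).
Both groups share the factor (9·t^2 - 4).

(3·t + 2)·(3·t - 2)·(6·t - 1)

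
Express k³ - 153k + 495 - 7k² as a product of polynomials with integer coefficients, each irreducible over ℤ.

Testing divisors of the constant over divisors of the leading coefficient, k = 3 is a root, so (k - 3) divides it; the quotient is k² - 4k - 165.
The remaining quadratic factors as (k - 15)(k + 11).

(k + 11)(k - 15)(k - 3)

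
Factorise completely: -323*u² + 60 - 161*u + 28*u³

(4*u - 1)*(7*u + 5)*(u - 12)

Trying the rational-root candidates, u = 1/4 is a root, so (4*u - 1) divides it; the quotient is 7*u² - 79*u - 60.
The remaining quadratic factors as (u - 12)(7*u + 5).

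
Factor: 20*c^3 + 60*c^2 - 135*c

5*c*(2*c + 9)*(2*c - 3)

Pull out the common factor 5*c, then factor the remaining trinomial.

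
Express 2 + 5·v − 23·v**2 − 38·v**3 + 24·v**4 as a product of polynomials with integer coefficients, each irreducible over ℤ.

By the rational root theorem, v = −1/4 is a root, so (4·v + 1) divides it; the quotient is 6·v**3 − 11·v**2 − 3·v + 2.
Continuing, v = −1/2 is a root, giving the factor (2·v + 1) and quotient 3·v**2 − 7·v + 2.
The remaining quadratic factors as (3·v − 1)(v − 2).

(2·v + 1)·(3·v − 1)·(4·v + 1)·(v − 2)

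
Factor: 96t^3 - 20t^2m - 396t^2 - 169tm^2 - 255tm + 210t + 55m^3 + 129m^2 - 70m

(4t - 5m - 14)(3t - m)(8t + 11m - 5)

Group: 8t(12t^2 - 19tm - 42t + 5m^2 + 14m) + (11m - 5)(12t^2 - 19tm - 42t + 5m^2 + 14m); both groups contain (12t^2 - 19tm - 42t + 5m^2 + 14m), so (8t + 11m - 5) is a factor with cofactor 12t^2 - 19tm - 42t + 5m^2 + 14m.
The cofactor groups again: 12t^2 - 19tm - 42t + 5m^2 + 14m = 4t(3t - m) + (-5m - 14)(3t - m); both groups contain (3t - m), giving (4t - 5m - 14)(3t - m).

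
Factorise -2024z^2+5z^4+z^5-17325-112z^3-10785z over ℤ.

(z+3)(z+5)(z-15)(z^2+12z+77)

By the rational root theorem, z = -3 is a root, so (z+3) divides it; the quotient is z^4+2z^3-118z^2-1670z-5775.
Next, z = 15 is a root, giving the factor (z-15) and quotient z^3+17z^2+137z+385.
Continuing, z = -5 is a root, so (z+5) is a factor; dividing leaves z^2+12z+77.
The quadratic z^2+12z+77 has discriminant -164 < 0 and is irreducible over ℤ.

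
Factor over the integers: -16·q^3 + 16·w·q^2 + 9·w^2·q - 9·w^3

-(3·w - 4·q)·(w - q)·(3·w + 4·q)

Group: 3·w·(-3·w^2 - w·q + 4·q^2) - 4·q·(-3·w^2 - w·q + 4·q^2); both groups contain (-3·w^2 - w·q + 4·q^2), so (3·w - 4·q) is a factor with cofactor -3·w^2 - w·q + 4·q^2.
The cofactor groups again: -3·w^2 - w·q + 4·q^2 = -w·(3·w + 4·q) + q·(3·w + 4·q); both groups contain (3·w + 4·q), giving -(w - q)·(3·w + 4·q).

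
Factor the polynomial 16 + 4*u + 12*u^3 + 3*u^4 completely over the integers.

Group as (3*u^4 + 4*u) + (12*u^3 + 16) = u*(3*u^3 + 4) + 4*(3*u^3 + 4).
Both groups share the factor (3*u^3 + 4).

(u + 4)*(3*u^3 + 4)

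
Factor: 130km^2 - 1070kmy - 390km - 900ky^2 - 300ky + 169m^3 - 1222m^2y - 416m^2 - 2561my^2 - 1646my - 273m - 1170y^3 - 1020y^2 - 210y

Group: 10k(13m^2 - 107my - 39m - 90y^2 - 30y) + (13m + 13y + 7)(13m^2 - 107my - 39m - 90y^2 - 30y); both groups contain (13m^2 - 107my - 39m - 90y^2 - 30y), so (10k + 13m + 13y + 7) is a factor with cofactor 13m^2 - 107my - 39m - 90y^2 - 30y.
The cofactor groups again: 13m^2 - 107my - 39m - 90y^2 - 30y = 13m(m - 9y - 3) + 10y(m - 9y - 3); both groups contain (m - 9y - 3), giving (13m + 10y)(m - 9y - 3).

(10k + 13m + 13y + 7)(13m + 10y)(m - 9y - 3)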